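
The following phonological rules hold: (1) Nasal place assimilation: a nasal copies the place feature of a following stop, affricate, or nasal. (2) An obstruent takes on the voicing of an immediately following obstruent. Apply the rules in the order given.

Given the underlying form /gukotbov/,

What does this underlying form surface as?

Rule 1: no segment meets the rule's conditions; no change.
After rule 1: gukotbov
Rule 2: /t/ before /b/ (voiced) → [d]

[gukodbov]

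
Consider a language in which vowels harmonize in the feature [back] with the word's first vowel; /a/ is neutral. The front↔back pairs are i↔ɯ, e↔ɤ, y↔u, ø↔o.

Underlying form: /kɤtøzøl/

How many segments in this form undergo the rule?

/ø/ harmonizes with /ɤ/ ([+back]) → [o]
/ø/ harmonizes with /ɤ/ ([+back]) → [o]
2 segments change.

2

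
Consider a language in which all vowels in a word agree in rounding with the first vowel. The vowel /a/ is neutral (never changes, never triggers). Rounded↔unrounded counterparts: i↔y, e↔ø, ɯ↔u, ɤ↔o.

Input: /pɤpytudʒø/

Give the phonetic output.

[pɤpitɯdʒe]

/y/ harmonizes with /ɤ/ ([-round]) → [i]
/u/ harmonizes with /ɤ/ ([-round]) → [ɯ]
/ø/ harmonizes with /ɤ/ ([-round]) → [e]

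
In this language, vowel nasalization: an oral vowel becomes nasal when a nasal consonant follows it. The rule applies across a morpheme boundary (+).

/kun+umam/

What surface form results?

[kũn+ũmãm]

/u/ before nasal /n/ → [ũ]
/u/ before nasal /m/ → [ũ]
/a/ before nasal /m/ → [ã]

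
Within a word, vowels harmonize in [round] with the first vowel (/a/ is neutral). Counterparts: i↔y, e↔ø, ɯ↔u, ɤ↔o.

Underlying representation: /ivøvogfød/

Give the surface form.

[ivevɤgfed]

/ø/ harmonizes with /i/ ([-round]) → [e]
/o/ harmonizes with /i/ ([-round]) → [ɤ]
/ø/ harmonizes with /i/ ([-round]) → [e]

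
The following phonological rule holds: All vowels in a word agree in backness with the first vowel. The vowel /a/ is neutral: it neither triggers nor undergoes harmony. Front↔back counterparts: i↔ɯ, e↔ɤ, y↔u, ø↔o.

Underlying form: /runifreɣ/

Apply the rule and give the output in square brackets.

/i/ harmonizes with /u/ ([+back]) → [ɯ]
/e/ harmonizes with /u/ ([+back]) → [ɤ]

[runɯfrɤɣ]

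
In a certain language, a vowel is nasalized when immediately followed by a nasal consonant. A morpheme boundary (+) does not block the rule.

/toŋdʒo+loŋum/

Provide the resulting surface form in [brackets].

[tõŋdʒo+lõŋũm]

/o/ before nasal /ŋ/ → [õ]
/o/ before nasal /ŋ/ → [õ]
/u/ before nasal /m/ → [ũ]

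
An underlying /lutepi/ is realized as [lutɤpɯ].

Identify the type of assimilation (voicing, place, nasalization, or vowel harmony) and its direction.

/e/→[ɤ] /i/→[ɯ].
Vowels agree with the first vowel, so the harmony is progressive.

vowel harmony, progressive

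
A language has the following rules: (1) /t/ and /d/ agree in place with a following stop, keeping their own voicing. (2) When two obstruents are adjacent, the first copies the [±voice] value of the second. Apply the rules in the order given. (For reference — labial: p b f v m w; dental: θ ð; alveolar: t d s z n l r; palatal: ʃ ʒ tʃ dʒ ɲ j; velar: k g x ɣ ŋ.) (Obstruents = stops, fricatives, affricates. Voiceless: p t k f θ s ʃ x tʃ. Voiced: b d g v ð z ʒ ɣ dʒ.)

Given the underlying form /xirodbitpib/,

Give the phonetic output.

Rule 1: /d/ before /b/ (labial) → [b]
Rule 1: /t/ before /p/ (labial) → [p]
After rule 1: xirobbippib
Rule 2: no segment meets the rule's conditions; no change.

[xirobbippib]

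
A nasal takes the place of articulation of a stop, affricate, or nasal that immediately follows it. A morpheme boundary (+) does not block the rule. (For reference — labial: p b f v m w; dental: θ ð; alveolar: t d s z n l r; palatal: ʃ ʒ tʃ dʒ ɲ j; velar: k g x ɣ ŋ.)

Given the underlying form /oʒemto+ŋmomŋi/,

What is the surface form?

[oʒento+mmoŋŋi]

/m/ before /t/ (alveolar) → [n]
/ŋ/ before /m/ (labial) → [m]
/m/ before /ŋ/ (velar) → [ŋ]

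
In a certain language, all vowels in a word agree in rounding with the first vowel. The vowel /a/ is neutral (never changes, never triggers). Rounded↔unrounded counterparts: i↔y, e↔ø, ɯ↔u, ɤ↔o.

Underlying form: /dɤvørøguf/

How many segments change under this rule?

3

/ø/ harmonizes with /ɤ/ ([-round]) → [e]
/ø/ harmonizes with /ɤ/ ([-round]) → [e]
/u/ harmonizes with /ɤ/ ([-round]) → [ɯ]
3 segments change.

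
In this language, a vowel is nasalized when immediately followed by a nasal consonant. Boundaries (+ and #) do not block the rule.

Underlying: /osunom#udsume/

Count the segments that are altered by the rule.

/u/ before nasal /n/ → [ũ]
/o/ before nasal /m/ → [õ]
/u/ before nasal /m/ → [ũ]
3 segments change.

3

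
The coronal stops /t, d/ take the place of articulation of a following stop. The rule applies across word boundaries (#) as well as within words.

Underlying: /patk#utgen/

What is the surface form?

[pakk#ukgen]

/t/ before /k/ (velar) → [k]
/t/ before /g/ (velar) → [k]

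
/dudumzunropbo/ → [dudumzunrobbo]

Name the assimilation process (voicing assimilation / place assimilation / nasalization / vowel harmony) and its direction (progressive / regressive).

voicing assimilation, regressive

/p/→[b].
Each target copies a feature from the following segment, so the direction is regressive.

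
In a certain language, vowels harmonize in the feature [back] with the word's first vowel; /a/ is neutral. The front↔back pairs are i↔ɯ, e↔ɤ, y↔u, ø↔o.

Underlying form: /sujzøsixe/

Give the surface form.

[sujzosɯxɤ]

/ø/ harmonizes with /u/ ([+back]) → [o]
/i/ harmonizes with /u/ ([+back]) → [ɯ]
/e/ harmonizes with /u/ ([+back]) → [ɤ]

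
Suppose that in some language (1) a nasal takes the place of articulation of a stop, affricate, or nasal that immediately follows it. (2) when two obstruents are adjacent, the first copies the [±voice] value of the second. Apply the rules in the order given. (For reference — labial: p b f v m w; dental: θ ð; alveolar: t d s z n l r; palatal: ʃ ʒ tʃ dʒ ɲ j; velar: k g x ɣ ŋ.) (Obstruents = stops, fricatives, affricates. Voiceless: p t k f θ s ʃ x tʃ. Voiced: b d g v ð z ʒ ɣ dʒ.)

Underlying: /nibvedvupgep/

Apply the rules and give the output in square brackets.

[nibvedvubgep]

Rule 1: no segment meets the rule's conditions; no change.
After rule 1: nibvedvupgep
Rule 2: /p/ before /g/ (voiced) → [b]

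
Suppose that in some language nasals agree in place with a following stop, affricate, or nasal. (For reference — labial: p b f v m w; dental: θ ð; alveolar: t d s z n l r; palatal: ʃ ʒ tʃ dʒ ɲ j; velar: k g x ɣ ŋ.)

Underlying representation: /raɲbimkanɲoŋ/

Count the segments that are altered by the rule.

3

/ɲ/ before /b/ (labial) → [m]
/m/ before /k/ (velar) → [ŋ]
/n/ before /ɲ/ (palatal) → [ɲ]
3 segments change.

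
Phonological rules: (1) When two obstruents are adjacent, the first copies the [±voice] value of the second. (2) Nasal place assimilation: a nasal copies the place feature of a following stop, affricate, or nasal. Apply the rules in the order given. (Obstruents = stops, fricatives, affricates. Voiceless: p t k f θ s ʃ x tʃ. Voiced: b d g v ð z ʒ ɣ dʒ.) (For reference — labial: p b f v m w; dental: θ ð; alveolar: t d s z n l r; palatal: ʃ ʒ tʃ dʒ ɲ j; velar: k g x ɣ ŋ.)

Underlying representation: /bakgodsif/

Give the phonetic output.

Rule 1: /k/ before /g/ (voiced) → [g]
Rule 1: /d/ before /s/ (voiceless) → [t]
After rule 1: baggotsif
Rule 2: no segment meets the rule's conditions; no change.

[baggotsif]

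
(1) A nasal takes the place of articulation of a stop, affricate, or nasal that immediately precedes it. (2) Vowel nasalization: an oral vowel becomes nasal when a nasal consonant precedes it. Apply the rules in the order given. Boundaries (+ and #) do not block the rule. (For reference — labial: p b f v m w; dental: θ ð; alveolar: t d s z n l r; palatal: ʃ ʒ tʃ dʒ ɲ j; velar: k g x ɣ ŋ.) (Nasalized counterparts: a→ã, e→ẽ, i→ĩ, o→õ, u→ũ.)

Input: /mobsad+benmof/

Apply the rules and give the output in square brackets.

Rule 1: /m/ after /n/ (alveolar) → [n]
After rule 1: mobsad+bennof
Rule 2: /o/ after nasal /m/ → [õ]
Rule 2: /o/ after nasal /n/ → [õ]

[mõbsad+bennõf]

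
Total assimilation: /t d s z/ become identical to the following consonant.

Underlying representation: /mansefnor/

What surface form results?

[mansefnor]

no segment meets the rule's conditions; no change.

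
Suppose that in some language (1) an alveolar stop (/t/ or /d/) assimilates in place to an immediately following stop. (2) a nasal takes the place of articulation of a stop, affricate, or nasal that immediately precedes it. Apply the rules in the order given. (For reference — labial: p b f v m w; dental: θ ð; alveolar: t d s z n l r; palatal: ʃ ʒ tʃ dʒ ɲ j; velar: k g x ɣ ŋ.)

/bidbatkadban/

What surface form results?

Rule 1: /d/ before /b/ (labial) → [b]
Rule 1: /t/ before /k/ (velar) → [k]
Rule 1: /d/ before /b/ (labial) → [b]
After rule 1: bibbakkabban
Rule 2: no segment meets the rule's conditions; no change.

[bibbakkabban]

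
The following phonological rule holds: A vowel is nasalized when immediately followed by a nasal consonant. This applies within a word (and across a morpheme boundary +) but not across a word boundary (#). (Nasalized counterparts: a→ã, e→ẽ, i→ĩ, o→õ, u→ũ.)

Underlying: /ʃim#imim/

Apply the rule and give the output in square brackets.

/i/ before nasal /m/ → [ĩ]
/i/ before nasal /m/ → [ĩ]
/i/ before nasal /m/ → [ĩ]

[ʃĩm#ĩmĩm]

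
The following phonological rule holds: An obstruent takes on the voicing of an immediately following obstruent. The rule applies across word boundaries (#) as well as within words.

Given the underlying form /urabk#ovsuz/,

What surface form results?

[urapk#ofsuz]

/b/ before /k/ (voiceless) → [p]
/v/ before /s/ (voiceless) → [f]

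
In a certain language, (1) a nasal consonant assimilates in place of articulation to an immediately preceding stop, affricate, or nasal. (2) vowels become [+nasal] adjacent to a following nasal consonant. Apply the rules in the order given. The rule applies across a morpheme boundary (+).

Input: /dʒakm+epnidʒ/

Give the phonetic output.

[dʒakŋ+epmidʒ]

Rule 1: /m/ after /k/ (velar) → [ŋ]
Rule 1: /n/ after /p/ (labial) → [m]
After rule 1: dʒakŋ+epmidʒ
Rule 2: no segment meets the rule's conditions; no change.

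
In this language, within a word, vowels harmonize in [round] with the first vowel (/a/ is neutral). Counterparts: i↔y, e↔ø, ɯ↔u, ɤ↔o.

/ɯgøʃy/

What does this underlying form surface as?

[ɯgeʃi]

/ø/ harmonizes with /ɯ/ ([-round]) → [e]
/y/ harmonizes with /ɯ/ ([-round]) → [i]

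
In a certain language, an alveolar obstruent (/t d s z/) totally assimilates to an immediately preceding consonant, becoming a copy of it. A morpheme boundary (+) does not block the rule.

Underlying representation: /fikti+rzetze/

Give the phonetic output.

[fikki+rrette]

/t/ after /k/ → [k] (total assimilation)
/z/ after /r/ → [r] (total assimilation)
/z/ after /t/ → [t] (total assimilation)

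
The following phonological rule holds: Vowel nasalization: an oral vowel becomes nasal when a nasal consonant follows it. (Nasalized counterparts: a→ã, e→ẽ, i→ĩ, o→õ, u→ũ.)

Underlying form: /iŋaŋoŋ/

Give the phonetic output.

/i/ before nasal /ŋ/ → [ĩ]
/a/ before nasal /ŋ/ → [ã]
/o/ before nasal /ŋ/ → [õ]

[ĩŋãŋõŋ]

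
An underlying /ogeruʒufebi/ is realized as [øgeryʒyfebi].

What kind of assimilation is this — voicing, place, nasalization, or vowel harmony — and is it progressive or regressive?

vowel harmony, regressive

/o/→[ø] /u/→[y] /u/→[y].
Vowels agree with the last vowel, so the harmony is regressive.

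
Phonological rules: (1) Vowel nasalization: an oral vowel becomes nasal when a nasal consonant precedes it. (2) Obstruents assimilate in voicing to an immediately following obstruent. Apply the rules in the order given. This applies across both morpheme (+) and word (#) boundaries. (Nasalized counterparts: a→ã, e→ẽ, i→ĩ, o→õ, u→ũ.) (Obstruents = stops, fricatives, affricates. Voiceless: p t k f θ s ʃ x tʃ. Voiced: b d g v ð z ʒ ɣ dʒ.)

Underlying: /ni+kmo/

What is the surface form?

Rule 1: /i/ after nasal /n/ → [ĩ]
Rule 1: /o/ after nasal /m/ → [õ]
After rule 1: nĩ+kmõ
Rule 2: no segment meets the rule's conditions; no change.

[nĩ+kmõ]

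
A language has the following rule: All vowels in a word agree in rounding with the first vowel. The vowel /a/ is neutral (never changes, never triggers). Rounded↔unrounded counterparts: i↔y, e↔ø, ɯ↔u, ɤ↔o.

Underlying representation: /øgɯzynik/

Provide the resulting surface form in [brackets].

/ɯ/ harmonizes with /ø/ ([+round]) → [u]
/i/ harmonizes with /ø/ ([+round]) → [y]

[øguzynyk]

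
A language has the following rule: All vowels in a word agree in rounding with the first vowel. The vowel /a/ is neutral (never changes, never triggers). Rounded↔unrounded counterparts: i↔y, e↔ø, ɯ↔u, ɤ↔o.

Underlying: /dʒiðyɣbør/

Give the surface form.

/y/ harmonizes with /i/ ([-round]) → [i]
/ø/ harmonizes with /i/ ([-round]) → [e]

[dʒiðiɣber]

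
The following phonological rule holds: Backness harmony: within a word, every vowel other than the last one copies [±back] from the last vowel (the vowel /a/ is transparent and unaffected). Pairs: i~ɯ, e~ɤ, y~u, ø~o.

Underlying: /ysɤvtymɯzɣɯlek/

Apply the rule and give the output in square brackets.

/ɤ/ harmonizes with /e/ ([-back]) → [e]
/ɯ/ harmonizes with /e/ ([-back]) → [i]
/ɯ/ harmonizes with /e/ ([-back]) → [i]

[ysevtymizɣilek]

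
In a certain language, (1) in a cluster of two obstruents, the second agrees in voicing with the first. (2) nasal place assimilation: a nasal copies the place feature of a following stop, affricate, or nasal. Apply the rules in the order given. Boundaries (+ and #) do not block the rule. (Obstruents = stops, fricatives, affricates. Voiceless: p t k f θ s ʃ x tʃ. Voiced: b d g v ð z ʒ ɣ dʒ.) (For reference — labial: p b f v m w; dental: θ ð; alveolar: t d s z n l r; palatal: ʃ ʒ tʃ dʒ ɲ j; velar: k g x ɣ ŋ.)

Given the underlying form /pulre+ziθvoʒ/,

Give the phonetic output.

[pulre+ziθfoʒ]

Rule 1: /v/ after /θ/ (voiceless) → [f]
After rule 1: pulre+ziθfoʒ
Rule 2: no segment meets the rule's conditions; no change.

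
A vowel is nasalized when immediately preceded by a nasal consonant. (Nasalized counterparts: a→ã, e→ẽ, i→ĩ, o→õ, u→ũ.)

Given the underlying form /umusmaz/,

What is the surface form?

/u/ after nasal /m/ → [ũ]
/a/ after nasal /m/ → [ã]

[umũsmãz]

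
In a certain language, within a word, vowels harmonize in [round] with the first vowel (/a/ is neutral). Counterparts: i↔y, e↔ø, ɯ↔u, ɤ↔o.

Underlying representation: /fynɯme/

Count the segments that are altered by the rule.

/ɯ/ harmonizes with /y/ ([+round]) → [u]
/e/ harmonizes with /y/ ([+round]) → [ø]
2 segments change.

2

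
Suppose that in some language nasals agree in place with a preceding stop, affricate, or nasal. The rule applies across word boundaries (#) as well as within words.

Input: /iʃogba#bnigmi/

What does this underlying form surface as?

/n/ after /b/ (labial) → [m]
/m/ after /g/ (velar) → [ŋ]

[iʃogba#bmigŋi]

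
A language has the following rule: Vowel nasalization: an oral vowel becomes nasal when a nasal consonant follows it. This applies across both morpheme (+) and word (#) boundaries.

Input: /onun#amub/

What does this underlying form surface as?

/o/ before nasal /n/ → [õ]
/u/ before nasal /n/ → [ũ]
/a/ before nasal /m/ → [ã]

[õnũn#ãmub]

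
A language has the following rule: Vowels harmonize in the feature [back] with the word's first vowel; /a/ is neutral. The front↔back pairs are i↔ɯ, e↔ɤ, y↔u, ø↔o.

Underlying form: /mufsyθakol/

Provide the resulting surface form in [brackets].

[mufsuθakol]

/y/ harmonizes with /u/ ([+back]) → [u]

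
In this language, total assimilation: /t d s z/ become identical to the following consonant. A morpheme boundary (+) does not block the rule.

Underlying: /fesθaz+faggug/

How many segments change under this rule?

2

/s/ before /θ/ → [θ] (total assimilation)
/z/ before /f/ → [f] (total assimilation)
2 segments change.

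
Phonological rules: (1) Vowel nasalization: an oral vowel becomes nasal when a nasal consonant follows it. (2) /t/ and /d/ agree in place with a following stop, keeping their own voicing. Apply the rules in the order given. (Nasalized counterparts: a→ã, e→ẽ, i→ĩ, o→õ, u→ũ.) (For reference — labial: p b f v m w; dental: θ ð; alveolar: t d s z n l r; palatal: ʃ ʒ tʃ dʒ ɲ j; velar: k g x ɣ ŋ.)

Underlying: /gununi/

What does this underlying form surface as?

[gũnũni]

Rule 1: /u/ before nasal /n/ → [ũ]
Rule 1: /u/ before nasal /n/ → [ũ]
After rule 1: gũnũni
Rule 2: no segment meets the rule's conditions; no change.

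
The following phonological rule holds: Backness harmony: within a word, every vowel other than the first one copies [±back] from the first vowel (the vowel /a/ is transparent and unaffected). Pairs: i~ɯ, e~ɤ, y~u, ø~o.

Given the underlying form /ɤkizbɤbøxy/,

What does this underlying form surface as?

[ɤkɯzbɤboxu]

/i/ harmonizes with /ɤ/ ([+back]) → [ɯ]
/ø/ harmonizes with /ɤ/ ([+back]) → [o]
/y/ harmonizes with /ɤ/ ([+back]) → [u]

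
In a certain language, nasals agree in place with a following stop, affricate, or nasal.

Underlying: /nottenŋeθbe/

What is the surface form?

[notteŋŋeθbe]

/n/ before /ŋ/ (velar) → [ŋ]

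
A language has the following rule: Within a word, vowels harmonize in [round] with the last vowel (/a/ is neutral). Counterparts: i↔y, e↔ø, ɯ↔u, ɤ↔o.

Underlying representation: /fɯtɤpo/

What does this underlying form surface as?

/ɯ/ harmonizes with /o/ ([+round]) → [u]
/ɤ/ harmonizes with /o/ ([+round]) → [o]

[futopo]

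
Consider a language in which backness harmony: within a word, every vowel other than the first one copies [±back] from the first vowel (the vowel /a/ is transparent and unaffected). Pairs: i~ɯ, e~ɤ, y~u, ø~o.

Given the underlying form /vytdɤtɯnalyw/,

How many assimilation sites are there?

/ɤ/ harmonizes with /y/ ([-back]) → [e]
/ɯ/ harmonizes with /y/ ([-back]) → [i]
2 segments change.

2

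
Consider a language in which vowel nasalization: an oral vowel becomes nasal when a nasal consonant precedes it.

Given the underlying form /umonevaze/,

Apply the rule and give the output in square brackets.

[umõnẽvaze]

/o/ after nasal /m/ → [õ]
/e/ after nasal /n/ → [ẽ]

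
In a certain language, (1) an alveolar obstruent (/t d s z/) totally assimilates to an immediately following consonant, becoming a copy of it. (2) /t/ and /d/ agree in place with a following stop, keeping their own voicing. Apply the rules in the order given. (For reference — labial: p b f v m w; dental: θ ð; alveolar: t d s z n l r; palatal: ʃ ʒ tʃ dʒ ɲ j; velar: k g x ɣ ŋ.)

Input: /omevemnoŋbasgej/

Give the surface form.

Rule 1: /s/ before /g/ → [g] (total assimilation)
After rule 1: omevemnoŋbaggej
Rule 2: no segment meets the rule's conditions; no change.

[omevemnoŋbaggej]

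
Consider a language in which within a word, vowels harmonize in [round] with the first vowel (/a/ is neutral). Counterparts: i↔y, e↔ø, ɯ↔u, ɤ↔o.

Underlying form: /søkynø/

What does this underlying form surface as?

no segment meets the rule's conditions; no change.

[søkynø]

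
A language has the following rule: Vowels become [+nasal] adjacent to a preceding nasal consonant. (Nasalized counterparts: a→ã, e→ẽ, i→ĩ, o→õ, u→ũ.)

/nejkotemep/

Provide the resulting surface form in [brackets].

/e/ after nasal /n/ → [ẽ]
/e/ after nasal /m/ → [ẽ]

[nẽjkotemẽp]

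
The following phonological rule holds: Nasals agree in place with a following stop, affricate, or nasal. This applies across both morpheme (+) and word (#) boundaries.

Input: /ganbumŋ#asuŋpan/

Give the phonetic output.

/n/ before /b/ (labial) → [m]
/m/ before /ŋ/ (velar) → [ŋ]
/ŋ/ before /p/ (labial) → [m]

[gambuŋŋ#asumpan]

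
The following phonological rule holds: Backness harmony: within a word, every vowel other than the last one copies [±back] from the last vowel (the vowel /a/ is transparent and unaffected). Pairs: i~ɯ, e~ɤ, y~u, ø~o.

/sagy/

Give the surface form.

no segment meets the rule's conditions; no change.

[sagy]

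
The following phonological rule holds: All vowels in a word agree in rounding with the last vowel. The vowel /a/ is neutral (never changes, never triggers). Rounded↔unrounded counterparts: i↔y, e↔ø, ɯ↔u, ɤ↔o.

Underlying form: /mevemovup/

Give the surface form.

[møvømovup]

/e/ harmonizes with /u/ ([+round]) → [ø]
/e/ harmonizes with /u/ ([+round]) → [ø]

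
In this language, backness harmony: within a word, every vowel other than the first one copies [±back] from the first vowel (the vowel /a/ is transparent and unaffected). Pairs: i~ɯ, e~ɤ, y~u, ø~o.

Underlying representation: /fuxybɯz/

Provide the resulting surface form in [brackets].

/y/ harmonizes with /u/ ([+back]) → [u]

[fuxubɯz]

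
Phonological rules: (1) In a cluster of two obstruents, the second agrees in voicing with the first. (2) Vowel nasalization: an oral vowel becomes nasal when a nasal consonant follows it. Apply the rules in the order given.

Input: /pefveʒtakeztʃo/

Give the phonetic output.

Rule 1: /v/ after /f/ (voiceless) → [f]
Rule 1: /t/ after /ʒ/ (voiced) → [d]
Rule 1: /tʃ/ after /z/ (voiced) → [dʒ]
After rule 1: peffeʒdakezdʒo
Rule 2: no segment meets the rule's conditions; no change.

[peffeʒdakezdʒo]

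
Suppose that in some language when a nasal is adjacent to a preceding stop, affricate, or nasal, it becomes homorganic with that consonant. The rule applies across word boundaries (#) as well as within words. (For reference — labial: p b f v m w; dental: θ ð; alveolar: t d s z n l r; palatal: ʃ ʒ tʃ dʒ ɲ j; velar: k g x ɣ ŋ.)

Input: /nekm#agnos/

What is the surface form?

[nekŋ#agŋos]

/m/ after /k/ (velar) → [ŋ]
/n/ after /g/ (velar) → [ŋ]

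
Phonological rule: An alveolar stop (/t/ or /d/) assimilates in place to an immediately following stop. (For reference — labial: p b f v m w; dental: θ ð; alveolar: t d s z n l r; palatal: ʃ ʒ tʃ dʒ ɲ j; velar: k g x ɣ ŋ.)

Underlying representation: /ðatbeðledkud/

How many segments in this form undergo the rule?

2

/t/ before /b/ (labial) → [p]
/d/ before /k/ (velar) → [g]
2 segments change.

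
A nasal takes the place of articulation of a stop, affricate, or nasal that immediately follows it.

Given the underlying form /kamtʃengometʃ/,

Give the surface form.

[kaɲtʃeŋgometʃ]

/m/ before /tʃ/ (palatal) → [ɲ]
/n/ before /g/ (velar) → [ŋ]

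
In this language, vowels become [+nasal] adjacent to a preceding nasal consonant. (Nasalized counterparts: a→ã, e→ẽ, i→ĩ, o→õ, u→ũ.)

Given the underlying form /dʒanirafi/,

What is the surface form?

[dʒanĩrafi]

/i/ after nasal /n/ → [ĩ]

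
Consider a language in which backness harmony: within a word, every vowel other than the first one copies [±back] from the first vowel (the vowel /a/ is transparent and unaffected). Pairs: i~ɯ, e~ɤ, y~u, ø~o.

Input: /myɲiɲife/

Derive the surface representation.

no segment meets the rule's conditions; no change.

[myɲiɲife]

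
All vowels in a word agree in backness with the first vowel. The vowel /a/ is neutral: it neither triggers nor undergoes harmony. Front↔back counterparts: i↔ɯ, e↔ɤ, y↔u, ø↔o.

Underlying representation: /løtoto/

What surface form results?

[løtøtø]

/o/ harmonizes with /ø/ ([-back]) → [ø]
/o/ harmonizes with /ø/ ([-back]) → [ø]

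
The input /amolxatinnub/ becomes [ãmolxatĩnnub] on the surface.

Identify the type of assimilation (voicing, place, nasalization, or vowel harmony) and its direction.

nasalization, regressive

/a/→[ã] /i/→[ĩ].
Each target copies a feature from the following segment, so the direction is regressive.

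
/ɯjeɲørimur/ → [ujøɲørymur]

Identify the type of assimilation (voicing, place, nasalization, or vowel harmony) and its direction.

vowel harmony, regressive

/ɯ/→[u] /e/→[ø] /i/→[y].
Vowels agree with the last vowel, so the harmony is regressive.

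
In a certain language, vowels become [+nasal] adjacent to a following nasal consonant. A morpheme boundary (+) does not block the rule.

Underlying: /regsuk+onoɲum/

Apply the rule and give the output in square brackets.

/o/ before nasal /n/ → [õ]
/o/ before nasal /ɲ/ → [õ]
/u/ before nasal /m/ → [ũ]

[regsuk+õnõɲũm]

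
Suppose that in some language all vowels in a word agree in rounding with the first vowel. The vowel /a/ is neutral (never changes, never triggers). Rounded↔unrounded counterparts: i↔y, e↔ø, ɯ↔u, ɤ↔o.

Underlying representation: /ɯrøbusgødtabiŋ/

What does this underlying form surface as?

[ɯrebɯsgedtabiŋ]

/ø/ harmonizes with /ɯ/ ([-round]) → [e]
/u/ harmonizes with /ɯ/ ([-round]) → [ɯ]
/ø/ harmonizes with /ɯ/ ([-round]) → [e]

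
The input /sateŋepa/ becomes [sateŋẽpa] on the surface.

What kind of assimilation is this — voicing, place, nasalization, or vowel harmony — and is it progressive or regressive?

nasalization, progressive

/e/→[ẽ].
Each target copies a feature from the preceding segment, so the direction is progressive.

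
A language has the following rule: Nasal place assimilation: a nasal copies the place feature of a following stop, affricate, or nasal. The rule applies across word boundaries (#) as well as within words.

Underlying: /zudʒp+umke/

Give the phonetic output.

[zudʒp+uŋke]

/m/ before /k/ (velar) → [ŋ]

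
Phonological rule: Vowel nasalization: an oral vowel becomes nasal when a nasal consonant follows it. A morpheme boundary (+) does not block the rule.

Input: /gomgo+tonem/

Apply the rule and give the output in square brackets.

[gõmgo+tõnẽm]

/o/ before nasal /m/ → [õ]
/o/ before nasal /n/ → [õ]
/e/ before nasal /m/ → [ẽ]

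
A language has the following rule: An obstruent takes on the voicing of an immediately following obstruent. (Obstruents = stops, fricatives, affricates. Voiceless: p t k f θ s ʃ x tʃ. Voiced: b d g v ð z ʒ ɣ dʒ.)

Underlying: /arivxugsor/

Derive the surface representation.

/v/ before /x/ (voiceless) → [f]
/g/ before /s/ (voiceless) → [k]

[arifxuksor]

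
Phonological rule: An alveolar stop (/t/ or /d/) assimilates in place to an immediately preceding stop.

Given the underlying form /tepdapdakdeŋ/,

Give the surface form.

[tepbapbakgeŋ]

/d/ after /p/ (labial) → [b]
/d/ after /p/ (labial) → [b]
/d/ after /k/ (velar) → [g]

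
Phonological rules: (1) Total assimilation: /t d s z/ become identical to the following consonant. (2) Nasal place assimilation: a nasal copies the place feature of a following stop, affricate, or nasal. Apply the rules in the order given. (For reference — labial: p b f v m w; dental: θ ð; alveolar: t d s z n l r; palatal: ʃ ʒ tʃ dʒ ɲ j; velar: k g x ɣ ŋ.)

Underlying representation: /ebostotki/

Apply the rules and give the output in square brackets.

[ebottokki]

Rule 1: /s/ before /t/ → [t] (total assimilation)
Rule 1: /t/ before /k/ → [k] (total assimilation)
After rule 1: ebottokki
Rule 2: no segment meets the rule's conditions; no change.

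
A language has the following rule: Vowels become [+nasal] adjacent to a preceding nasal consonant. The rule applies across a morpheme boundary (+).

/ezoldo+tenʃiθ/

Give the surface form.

[ezoldo+tenʃiθ]

no segment meets the rule's conditions; no change.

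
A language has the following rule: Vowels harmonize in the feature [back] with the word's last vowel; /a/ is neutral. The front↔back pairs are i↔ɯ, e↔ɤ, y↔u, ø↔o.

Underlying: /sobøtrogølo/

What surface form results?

[sobotrogolo]

/ø/ harmonizes with /o/ ([+back]) → [o]
/ø/ harmonizes with /o/ ([+back]) → [o]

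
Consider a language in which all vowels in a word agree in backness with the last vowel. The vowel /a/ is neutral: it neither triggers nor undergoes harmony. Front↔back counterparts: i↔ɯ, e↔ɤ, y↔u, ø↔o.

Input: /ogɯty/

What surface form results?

/o/ harmonizes with /y/ ([-back]) → [ø]
/ɯ/ harmonizes with /y/ ([-back]) → [i]

[øgity]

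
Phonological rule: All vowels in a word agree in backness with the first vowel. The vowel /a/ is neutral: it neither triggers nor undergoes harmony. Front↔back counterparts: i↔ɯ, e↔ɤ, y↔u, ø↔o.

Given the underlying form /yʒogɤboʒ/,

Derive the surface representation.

/o/ harmonizes with /y/ ([-back]) → [ø]
/ɤ/ harmonizes with /y/ ([-back]) → [e]
/o/ harmonizes with /y/ ([-back]) → [ø]

[yʒøgebøʒ]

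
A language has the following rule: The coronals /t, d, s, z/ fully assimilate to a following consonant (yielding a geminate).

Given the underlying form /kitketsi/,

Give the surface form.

/t/ before /k/ → [k] (total assimilation)
/t/ before /s/ → [s] (total assimilation)

[kikkessi]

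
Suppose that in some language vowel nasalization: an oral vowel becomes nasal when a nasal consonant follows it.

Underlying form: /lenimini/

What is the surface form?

/e/ before nasal /n/ → [ẽ]
/i/ before nasal /m/ → [ĩ]
/i/ before nasal /n/ → [ĩ]

[lẽnĩmĩni]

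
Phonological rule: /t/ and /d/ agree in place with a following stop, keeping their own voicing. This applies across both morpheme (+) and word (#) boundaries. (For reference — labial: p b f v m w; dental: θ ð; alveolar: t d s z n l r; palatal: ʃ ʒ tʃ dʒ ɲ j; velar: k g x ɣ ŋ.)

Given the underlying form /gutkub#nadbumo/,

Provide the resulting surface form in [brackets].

/t/ before /k/ (velar) → [k]
/d/ before /b/ (labial) → [b]

[gukkub#nabbumo]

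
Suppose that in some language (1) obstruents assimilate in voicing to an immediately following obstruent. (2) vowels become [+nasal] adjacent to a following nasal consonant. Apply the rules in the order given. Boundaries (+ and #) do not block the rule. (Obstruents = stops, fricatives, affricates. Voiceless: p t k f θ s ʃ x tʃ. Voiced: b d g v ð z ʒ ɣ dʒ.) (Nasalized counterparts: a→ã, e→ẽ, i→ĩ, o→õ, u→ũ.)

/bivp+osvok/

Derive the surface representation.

Rule 1: /v/ before /p/ (voiceless) → [f]
Rule 1: /s/ before /v/ (voiced) → [z]
After rule 1: bifp+ozvok
Rule 2: no segment meets the rule's conditions; no change.

[bifp+ozvok]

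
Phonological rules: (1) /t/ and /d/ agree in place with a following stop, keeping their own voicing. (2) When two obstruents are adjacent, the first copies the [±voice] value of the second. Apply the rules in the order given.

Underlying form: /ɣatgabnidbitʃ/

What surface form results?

[ɣaggabnibbitʃ]

Rule 1: /t/ before /g/ (velar) → [k]
Rule 1: /d/ before /b/ (labial) → [b]
After rule 1: ɣakgabnibbitʃ
Rule 2: /k/ before /g/ (voiced) → [g]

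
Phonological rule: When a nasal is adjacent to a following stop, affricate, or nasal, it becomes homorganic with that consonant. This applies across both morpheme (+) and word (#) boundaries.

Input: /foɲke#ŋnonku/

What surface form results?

/ɲ/ before /k/ (velar) → [ŋ]
/ŋ/ before /n/ (alveolar) → [n]
/n/ before /k/ (velar) → [ŋ]

[foŋke#nnoŋku]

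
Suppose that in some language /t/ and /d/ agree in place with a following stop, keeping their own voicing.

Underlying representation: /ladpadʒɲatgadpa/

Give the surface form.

/d/ before /p/ (labial) → [b]
/t/ before /g/ (velar) → [k]
/d/ before /p/ (labial) → [b]

[labpadʒɲakgabpa]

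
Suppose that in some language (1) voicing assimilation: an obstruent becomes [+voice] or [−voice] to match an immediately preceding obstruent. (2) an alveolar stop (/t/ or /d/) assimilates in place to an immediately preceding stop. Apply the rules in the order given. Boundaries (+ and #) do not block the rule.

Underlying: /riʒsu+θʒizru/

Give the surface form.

[riʒzu+θʃizru]

Rule 1: /s/ after /ʒ/ (voiced) → [z]
Rule 1: /ʒ/ after /θ/ (voiceless) → [ʃ]
After rule 1: riʒzu+θʃizru
Rule 2: no segment meets the rule's conditions; no change.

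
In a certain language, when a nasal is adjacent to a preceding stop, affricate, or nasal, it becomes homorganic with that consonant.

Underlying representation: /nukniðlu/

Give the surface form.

[nukŋiðlu]

/n/ after /k/ (velar) → [ŋ]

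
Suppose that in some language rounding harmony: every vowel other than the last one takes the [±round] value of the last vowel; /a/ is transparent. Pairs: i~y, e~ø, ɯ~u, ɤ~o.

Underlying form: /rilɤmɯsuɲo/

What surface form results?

/i/ harmonizes with /o/ ([+round]) → [y]
/ɤ/ harmonizes with /o/ ([+round]) → [o]
/ɯ/ harmonizes with /o/ ([+round]) → [u]

[rylomusuɲo]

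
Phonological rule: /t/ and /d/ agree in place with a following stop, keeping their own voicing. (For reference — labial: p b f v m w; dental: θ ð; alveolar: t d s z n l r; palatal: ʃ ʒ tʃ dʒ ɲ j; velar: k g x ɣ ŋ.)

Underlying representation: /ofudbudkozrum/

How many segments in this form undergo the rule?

2

/d/ before /b/ (labial) → [b]
/d/ before /k/ (velar) → [g]
2 segments change.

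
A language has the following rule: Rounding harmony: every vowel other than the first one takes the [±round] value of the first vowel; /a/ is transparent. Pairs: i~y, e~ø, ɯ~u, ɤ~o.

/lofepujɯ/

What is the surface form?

/e/ harmonizes with /o/ ([+round]) → [ø]
/ɯ/ harmonizes with /o/ ([+round]) → [u]

[loføpuju]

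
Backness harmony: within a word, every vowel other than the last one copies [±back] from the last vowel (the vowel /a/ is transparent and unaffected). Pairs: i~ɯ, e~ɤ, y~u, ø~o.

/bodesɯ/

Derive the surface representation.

/e/ harmonizes with /ɯ/ ([+back]) → [ɤ]

[bodɤsɯ]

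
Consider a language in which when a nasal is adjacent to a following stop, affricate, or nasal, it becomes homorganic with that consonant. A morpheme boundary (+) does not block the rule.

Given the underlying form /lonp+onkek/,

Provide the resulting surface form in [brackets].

/n/ before /p/ (labial) → [m]
/n/ before /k/ (velar) → [ŋ]

[lomp+oŋkek]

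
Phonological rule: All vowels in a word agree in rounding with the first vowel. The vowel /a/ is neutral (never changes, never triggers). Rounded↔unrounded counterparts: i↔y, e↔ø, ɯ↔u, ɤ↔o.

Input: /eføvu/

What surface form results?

/ø/ harmonizes with /e/ ([-round]) → [e]
/u/ harmonizes with /e/ ([-round]) → [ɯ]

[efevɯ]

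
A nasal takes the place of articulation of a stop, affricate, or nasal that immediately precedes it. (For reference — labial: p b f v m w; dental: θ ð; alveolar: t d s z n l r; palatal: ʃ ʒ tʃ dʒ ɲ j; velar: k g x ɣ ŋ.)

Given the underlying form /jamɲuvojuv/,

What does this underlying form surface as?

[jammuvojuv]

/ɲ/ after /m/ (labial) → [m]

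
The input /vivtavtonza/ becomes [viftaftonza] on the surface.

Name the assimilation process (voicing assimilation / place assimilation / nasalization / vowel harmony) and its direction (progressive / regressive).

voicing assimilation, regressive

/v/→[f] /v/→[f].
Each target copies a feature from the following segment, so the direction is regressive.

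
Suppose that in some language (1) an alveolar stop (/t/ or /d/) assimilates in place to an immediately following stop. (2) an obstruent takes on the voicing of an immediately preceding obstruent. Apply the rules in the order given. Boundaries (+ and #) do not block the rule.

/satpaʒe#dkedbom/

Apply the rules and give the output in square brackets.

[sappaʒe#ggebbom]

Rule 1: /t/ before /p/ (labial) → [p]
Rule 1: /d/ before /k/ (velar) → [g]
Rule 1: /d/ before /b/ (labial) → [b]
After rule 1: sappaʒe#gkebbom
Rule 2: /k/ after /g/ (voiced) → [g]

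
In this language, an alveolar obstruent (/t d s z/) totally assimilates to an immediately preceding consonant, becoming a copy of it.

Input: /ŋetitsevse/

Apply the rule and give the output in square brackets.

/s/ after /t/ → [t] (total assimilation)
/s/ after /v/ → [v] (total assimilation)

[ŋetittevve]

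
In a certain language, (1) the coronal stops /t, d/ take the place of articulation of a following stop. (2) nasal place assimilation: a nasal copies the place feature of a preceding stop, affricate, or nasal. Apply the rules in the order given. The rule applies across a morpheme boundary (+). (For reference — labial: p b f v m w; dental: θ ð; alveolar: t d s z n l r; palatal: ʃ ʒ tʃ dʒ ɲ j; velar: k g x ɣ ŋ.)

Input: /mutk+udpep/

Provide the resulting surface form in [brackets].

[mukk+ubpep]

Rule 1: /t/ before /k/ (velar) → [k]
Rule 1: /d/ before /p/ (labial) → [b]
After rule 1: mukk+ubpep
Rule 2: no segment meets the rule's conditions; no change.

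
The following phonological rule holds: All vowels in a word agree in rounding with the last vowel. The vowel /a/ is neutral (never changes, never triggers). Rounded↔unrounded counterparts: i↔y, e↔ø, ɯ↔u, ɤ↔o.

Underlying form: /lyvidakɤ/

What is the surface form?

[lividakɤ]

/y/ harmonizes with /ɤ/ ([-round]) → [i]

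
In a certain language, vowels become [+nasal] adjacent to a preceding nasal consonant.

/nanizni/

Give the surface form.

[nãnĩznĩ]

/a/ after nasal /n/ → [ã]
/i/ after nasal /n/ → [ĩ]
/i/ after nasal /n/ → [ĩ]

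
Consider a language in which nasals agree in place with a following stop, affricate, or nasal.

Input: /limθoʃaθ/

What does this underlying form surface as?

no segment meets the rule's conditions; no change.

[limθoʃaθ]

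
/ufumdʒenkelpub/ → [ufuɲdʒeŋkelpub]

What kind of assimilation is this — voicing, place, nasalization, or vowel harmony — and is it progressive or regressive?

/m/→[ɲ] /n/→[ŋ].
Each target copies a feature from the following segment, so the direction is regressive.

place assimilation, regressive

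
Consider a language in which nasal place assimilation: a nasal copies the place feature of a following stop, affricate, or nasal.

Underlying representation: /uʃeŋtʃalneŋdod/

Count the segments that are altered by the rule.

2

/ŋ/ before /tʃ/ (palatal) → [ɲ]
/ŋ/ before /d/ (alveolar) → [n]
2 segments change.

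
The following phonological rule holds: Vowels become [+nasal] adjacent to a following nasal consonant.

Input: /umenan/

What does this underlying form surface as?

/u/ before nasal /m/ → [ũ]
/e/ before nasal /n/ → [ẽ]
/a/ before nasal /n/ → [ã]

[ũmẽnãn]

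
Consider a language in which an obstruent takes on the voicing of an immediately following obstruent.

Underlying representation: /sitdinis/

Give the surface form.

[siddinis]

/t/ before /d/ (voiced) → [d]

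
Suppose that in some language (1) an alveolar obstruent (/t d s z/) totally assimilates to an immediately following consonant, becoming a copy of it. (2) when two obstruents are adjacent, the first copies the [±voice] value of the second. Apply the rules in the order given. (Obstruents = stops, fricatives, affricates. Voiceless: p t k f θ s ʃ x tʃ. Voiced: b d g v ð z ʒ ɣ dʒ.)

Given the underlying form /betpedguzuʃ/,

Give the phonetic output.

Rule 1: /t/ before /p/ → [p] (total assimilation)
Rule 1: /d/ before /g/ → [g] (total assimilation)
After rule 1: beppegguzuʃ
Rule 2: no segment meets the rule's conditions; no change.

[beppegguzuʃ]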